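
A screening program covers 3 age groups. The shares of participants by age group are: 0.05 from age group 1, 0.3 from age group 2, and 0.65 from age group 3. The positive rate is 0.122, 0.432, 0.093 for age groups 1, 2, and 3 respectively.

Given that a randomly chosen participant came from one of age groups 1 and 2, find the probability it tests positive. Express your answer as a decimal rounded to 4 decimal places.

0.3877

Let S = {1, 2}.
P(S) = 0.05 + 0.3 = 0.35.
P(T ∩ S) = 0.122·0.05 + 0.432·0.3 = 0.0061 + 0.1296 = 0.1357.
P(T | S) = 0.1357 / 0.35 = 0.387714…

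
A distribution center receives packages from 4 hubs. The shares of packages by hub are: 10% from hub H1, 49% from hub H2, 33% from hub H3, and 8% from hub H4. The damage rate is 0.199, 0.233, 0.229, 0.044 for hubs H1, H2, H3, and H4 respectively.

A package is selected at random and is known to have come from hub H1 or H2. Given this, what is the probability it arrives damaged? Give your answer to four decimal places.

Let S = {H1, H2}.
P(S) = 0.1 + 0.49 = 0.59.
P(D ∩ S) = 0.199·0.1 + 0.233·0.49 = 0.0199 + 0.11417 = 0.13407.
P(D | S) = 0.13407 / 0.59 = 0.227237…

P(D|S) ≈ 0.2272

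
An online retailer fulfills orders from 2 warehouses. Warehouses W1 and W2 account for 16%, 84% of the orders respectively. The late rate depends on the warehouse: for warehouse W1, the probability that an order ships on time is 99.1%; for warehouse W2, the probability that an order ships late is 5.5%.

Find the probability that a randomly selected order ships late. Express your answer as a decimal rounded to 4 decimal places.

P(L) ≈ 0.0476

P(L|W1) = 1 − 0.991 = 0.009.
By the law of total probability,
P(L) = P(L|W1)·P(W1) + P(L|W2)·P(W2)
      = 0.009·0.16 + 0.055·0.84
      = 0.00144 + 0.0462 = 0.04764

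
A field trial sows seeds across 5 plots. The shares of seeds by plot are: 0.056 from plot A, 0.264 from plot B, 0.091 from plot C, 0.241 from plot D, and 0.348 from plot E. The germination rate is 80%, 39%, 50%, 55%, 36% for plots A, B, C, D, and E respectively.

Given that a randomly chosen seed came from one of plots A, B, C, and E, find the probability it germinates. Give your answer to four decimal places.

P(G|S) ≈ 0.4197

Let S = {A, B, C, E}.
P(S) = 0.056 + 0.264 + 0.091 + 0.348 = 0.759.
P(G ∩ S) = 0.8·0.056 + 0.39·0.264 + 0.5·0.091 + 0.36·0.348 = 0.0448 + 0.10296 + 0.0455 + 0.12528 = 0.31854.
P(G | S) = 0.31854 / 0.759 = 0.419684…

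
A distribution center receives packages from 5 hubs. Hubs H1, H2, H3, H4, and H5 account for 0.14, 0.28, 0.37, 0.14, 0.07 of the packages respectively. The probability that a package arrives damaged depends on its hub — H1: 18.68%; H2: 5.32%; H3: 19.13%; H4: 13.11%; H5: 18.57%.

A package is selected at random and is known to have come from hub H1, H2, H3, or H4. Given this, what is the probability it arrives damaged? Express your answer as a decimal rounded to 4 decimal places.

0.1400

Let S = {H1, H2, H3, H4}.
P(S) = 0.14 + 0.28 + 0.37 + 0.14 = 0.93.
P(D ∩ S) = 0.1868·0.14 + 0.0532·0.28 + 0.1913·0.37 + 0.1311·0.14 = 0.026152 + 0.014896 + 0.070781 + 0.018354 = 0.130183.
P(D | S) = 0.130183 / 0.93 = 0.139982…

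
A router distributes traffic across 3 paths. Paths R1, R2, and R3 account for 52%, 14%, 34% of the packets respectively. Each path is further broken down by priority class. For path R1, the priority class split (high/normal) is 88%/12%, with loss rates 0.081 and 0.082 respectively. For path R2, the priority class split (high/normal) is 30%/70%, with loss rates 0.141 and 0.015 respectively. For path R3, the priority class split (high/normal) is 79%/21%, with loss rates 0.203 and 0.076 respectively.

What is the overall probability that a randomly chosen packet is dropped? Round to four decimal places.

0.1095

P(L|R1) = 0.88·0.081 + 0.12·0.082 = 0.07128 + 0.00984 = 0.08112
P(L|R2) = 0.3·0.141 + 0.7·0.015 = 0.0423 + 0.0105 = 0.0528
P(L|R3) = 0.79·0.203 + 0.21·0.076 = 0.16037 + 0.01596 = 0.17633
Then overall,
P(L) = 0.52·0.08112 + 0.14·0.0528 + 0.34·0.17633
      = 0.0421824 + 0.007392 + 0.0599522 = 0.1095266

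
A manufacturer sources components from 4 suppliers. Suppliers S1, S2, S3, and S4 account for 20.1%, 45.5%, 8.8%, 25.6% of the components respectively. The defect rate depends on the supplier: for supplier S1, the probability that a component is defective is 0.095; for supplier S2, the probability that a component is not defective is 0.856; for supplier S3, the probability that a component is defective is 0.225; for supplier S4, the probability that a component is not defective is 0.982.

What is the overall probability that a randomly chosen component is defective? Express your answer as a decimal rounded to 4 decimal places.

P(D) ≈ 0.1090

P(D|S2) = 1 − 0.856 = 0.144.
P(D|S4) = 1 − 0.982 = 0.018.
P(D) = P(D|S1)·P(S1) + P(D|S2)·P(S2) + P(D|S3)·P(S3) + P(D|S4)·P(S4)
      = 0.095·0.201 + 0.144·0.455 + 0.225·0.088 + 0.018·0.256
      = 0.019095 + 0.06552 + 0.0198 + 0.004608 = 0.109023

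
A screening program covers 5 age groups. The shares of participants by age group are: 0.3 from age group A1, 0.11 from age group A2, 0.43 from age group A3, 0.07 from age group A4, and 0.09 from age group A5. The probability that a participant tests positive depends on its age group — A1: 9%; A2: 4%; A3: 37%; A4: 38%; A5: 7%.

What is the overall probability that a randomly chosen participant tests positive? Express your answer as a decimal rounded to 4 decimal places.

P(T) ≈ 0.2234

Summing over the partition,
P(T) = P(T|A1)·P(A1) + P(T|A2)·P(A2) + P(T|A3)·P(A3) + P(T|A4)·P(A4) + P(T|A5)·P(A5)
      = 0.09·0.3 + 0.04·0.11 + 0.37·0.43 + 0.38·0.07 + 0.07·0.09
      = 0.027 + 0.0044 + 0.1591 + 0.0266 + 0.0063 = 0.2234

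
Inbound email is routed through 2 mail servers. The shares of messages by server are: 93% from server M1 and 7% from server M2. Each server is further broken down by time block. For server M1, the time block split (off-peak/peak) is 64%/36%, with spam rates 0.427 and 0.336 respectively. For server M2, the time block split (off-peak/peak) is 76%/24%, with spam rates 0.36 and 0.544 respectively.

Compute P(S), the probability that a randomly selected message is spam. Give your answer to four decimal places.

P(S) ≈ 0.3949

P(S|M1) = 0.64·0.427 + 0.36·0.336 = 0.27328 + 0.12096 = 0.39424
P(S|M2) = 0.76·0.36 + 0.24·0.544 = 0.2736 + 0.13056 = 0.40416
Then overall,
P(S) = 0.93·0.39424 + 0.07·0.40416
      = 0.3666432 + 0.0282912 = 0.3949344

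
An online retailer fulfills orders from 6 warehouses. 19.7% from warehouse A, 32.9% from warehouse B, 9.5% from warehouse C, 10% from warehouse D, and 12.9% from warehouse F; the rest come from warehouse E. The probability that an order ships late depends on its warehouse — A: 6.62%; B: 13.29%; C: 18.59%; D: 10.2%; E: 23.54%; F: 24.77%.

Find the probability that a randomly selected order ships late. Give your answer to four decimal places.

P(E) = 1 − (0.197 + 0.329 + 0.095 + 0.1 + 0.129) = 0.15.
Using total probability over the partition,
P(L) = P(L|A)·P(A) + P(L|B)·P(B) + P(L|C)·P(C) + P(L|D)·P(D) + P(L|E)·P(E) + P(L|F)·P(F)
      = 0.0662·0.197 + 0.1329·0.329 + 0.1859·0.095 + 0.102·0.1 + 0.2354·0.15 + 0.2477·0.129
      = 0.0130414 + 0.0437241 + 0.0176605 + 0.0102 + 0.03531 + 0.0319533 = 0.1518893

0.1519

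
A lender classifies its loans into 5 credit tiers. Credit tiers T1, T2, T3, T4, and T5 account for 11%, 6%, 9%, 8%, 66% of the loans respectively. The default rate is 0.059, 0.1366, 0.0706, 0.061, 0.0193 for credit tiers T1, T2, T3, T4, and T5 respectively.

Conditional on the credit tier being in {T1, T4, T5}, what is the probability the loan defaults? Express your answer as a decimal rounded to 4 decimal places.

0.0284

Let S = {T1, T4, T5}.
P(S) = 0.11 + 0.08 + 0.66 = 0.85.
P(D ∩ S) = 0.059·0.11 + 0.061·0.08 + 0.0193·0.66 = 0.00649 + 0.00488 + 0.012738 = 0.024108.
P(D | S) = 0.024108 / 0.85 = 0.028362…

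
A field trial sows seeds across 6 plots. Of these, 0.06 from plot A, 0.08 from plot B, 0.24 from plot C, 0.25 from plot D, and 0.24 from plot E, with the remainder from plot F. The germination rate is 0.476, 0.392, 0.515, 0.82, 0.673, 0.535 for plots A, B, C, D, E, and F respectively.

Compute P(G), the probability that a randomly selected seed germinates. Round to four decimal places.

0.6196

P(F) = 1 − (0.06 + 0.08 + 0.24 + 0.25 + 0.24) = 0.13.
P(G) = P(G|A)·P(A) + P(G|B)·P(B) + P(G|C)·P(C) + P(G|D)·P(D) + P(G|E)·P(E) + P(G|F)·P(F)
      = 0.476·0.06 + 0.392·0.08 + 0.515·0.24 + 0.82·0.25 + 0.673·0.24 + 0.535·0.13
      = 0.02856 + 0.03136 + 0.1236 + 0.205 + 0.16152 + 0.06955 = 0.61959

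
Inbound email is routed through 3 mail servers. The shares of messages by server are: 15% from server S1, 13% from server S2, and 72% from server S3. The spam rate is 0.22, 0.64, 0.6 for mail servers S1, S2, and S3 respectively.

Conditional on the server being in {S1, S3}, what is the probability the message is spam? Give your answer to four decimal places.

0.5345

Let J = {S1, S3}.
P(J) = 0.15 + 0.72 = 0.87.
P(S ∩ J) = 0.22·0.15 + 0.6·0.72 = 0.033 + 0.432 = 0.465.
P(S | J) = 0.465 / 0.87 = 0.534483…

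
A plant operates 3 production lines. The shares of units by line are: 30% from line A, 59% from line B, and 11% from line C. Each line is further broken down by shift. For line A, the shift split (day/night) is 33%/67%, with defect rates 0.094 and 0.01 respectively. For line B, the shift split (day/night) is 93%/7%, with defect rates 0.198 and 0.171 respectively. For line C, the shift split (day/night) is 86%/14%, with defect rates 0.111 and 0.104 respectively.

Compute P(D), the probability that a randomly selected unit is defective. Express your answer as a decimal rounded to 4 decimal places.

0.1391

P(D|A) = 0.33·0.094 + 0.67·0.01 = 0.03102 + 0.0067 = 0.03772
P(D|B) = 0.93·0.198 + 0.07·0.171 = 0.18414 + 0.01197 = 0.19611
P(D|C) = 0.86·0.111 + 0.14·0.104 = 0.09546 + 0.01456 = 0.11002
Then overall,
P(D) = 0.3·0.03772 + 0.59·0.19611 + 0.11·0.11002
      = 0.011316 + 0.1157049 + 0.0121022 = 0.1391231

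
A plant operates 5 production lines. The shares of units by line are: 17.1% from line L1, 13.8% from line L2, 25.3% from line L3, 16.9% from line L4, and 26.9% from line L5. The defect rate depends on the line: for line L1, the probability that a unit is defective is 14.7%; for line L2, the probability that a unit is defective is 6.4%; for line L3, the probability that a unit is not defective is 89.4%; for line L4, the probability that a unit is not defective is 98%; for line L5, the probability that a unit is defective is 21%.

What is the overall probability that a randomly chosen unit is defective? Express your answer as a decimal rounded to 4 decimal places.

0.1207

P(D|L3) = 1 − 0.894 = 0.106.
P(D|L4) = 1 − 0.98 = 0.02.
By the law of total probability,
P(D) = P(D|L1)·P(L1) + P(D|L2)·P(L2) + P(D|L3)·P(L3) + P(D|L4)·P(L4) + P(D|L5)·P(L5)
      = 0.147·0.171 + 0.064·0.138 + 0.106·0.253 + 0.02·0.169 + 0.21·0.269
      = 0.025137 + 0.008832 + 0.026818 + 0.00338 + 0.05649 = 0.120657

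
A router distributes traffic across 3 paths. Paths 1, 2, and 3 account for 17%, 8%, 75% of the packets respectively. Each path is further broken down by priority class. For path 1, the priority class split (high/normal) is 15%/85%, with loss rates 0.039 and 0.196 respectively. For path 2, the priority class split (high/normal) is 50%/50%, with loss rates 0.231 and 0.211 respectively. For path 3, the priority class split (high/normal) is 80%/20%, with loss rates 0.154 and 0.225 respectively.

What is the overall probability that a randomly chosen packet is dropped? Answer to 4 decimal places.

P(L) ≈ 0.1731

P(L|1) = 0.15·0.039 + 0.85·0.196 = 0.00585 + 0.1666 = 0.17245
P(L|2) = 0.5·0.231 + 0.5·0.211 = 0.1155 + 0.1055 = 0.221
P(L|3) = 0.8·0.154 + 0.2·0.225 = 0.1232 + 0.045 = 0.1682
By total probability over the outer partition,
P(L) = 0.17·0.17245 + 0.08·0.221 + 0.75·0.1682
      = 0.0293165 + 0.01768 + 0.12615 = 0.1731465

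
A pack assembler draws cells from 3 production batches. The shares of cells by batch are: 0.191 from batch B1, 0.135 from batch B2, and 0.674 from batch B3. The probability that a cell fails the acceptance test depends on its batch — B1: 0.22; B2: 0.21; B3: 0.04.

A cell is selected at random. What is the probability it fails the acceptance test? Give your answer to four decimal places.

0.0973

P(F) = P(F|B1)·P(B1) + P(F|B2)·P(B2) + P(F|B3)·P(B3)
      = 0.22·0.191 + 0.21·0.135 + 0.04·0.674
      = 0.04202 + 0.02835 + 0.02696 = 0.09733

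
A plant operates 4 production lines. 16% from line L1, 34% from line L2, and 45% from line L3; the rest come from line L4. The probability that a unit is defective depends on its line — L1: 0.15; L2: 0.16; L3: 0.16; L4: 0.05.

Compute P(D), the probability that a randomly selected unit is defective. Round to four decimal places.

0.1529

P(L4) = 1 − (0.16 + 0.34 + 0.45) = 0.05.
P(D) = P(D|L1)·P(L1) + P(D|L2)·P(L2) + P(D|L3)·P(L3) + P(D|L4)·P(L4)
      = 0.15·0.16 + 0.16·0.34 + 0.16·0.45 + 0.05·0.05
      = 0.024 + 0.0544 + 0.072 + 0.0025 = 0.1529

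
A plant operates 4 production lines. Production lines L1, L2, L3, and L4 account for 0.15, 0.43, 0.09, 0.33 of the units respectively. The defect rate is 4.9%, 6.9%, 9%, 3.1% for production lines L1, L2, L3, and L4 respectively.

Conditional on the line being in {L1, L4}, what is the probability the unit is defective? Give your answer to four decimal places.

P(D|S) ≈ 0.0366

Let S = {L1, L4}.
P(S) = 0.15 + 0.33 = 0.48.
P(D ∩ S) = 0.049·0.15 + 0.031·0.33 = 0.00735 + 0.01023 = 0.01758.
P(D | S) = 0.01758 / 0.48 = 0.036625…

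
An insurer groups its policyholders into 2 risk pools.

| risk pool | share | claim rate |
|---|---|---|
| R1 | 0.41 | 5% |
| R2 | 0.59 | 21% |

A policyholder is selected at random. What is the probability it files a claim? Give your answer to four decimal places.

P(C) ≈ 0.1444

Using total probability over the partition,
P(C) = P(C|R1)·P(R1) + P(C|R2)·P(R2)
      = 0.05·0.41 + 0.21·0.59
      = 0.0205 + 0.1239 = 0.1444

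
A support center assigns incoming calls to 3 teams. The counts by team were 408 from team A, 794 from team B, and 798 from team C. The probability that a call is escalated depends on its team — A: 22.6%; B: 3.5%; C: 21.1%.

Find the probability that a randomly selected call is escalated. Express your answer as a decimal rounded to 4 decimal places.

Total: 408 + 794 + 798 = 2000.
P(A) = 408/2000 = 0.204. P(B) = 794/2000 = 0.397. P(C) = 798/2000 = 0.399.
P(E) = P(E|A)·P(A) + P(E|B)·P(B) + P(E|C)·P(C)
      = 0.226·0.204 + 0.035·0.397 + 0.211·0.399
      = 0.046104 + 0.013895 + 0.084189 = 0.144188

P(E) ≈ 0.1442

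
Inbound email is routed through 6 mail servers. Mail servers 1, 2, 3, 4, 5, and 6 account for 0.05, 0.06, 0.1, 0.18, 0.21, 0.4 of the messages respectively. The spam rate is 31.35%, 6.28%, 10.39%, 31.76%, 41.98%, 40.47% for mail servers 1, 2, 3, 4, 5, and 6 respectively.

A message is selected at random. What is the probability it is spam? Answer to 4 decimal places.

Summing over the partition,
P(S) = P(S|1)·P(1) + P(S|2)·P(2) + P(S|3)·P(3) + P(S|4)·P(4) + P(S|5)·P(5) + P(S|6)·P(6)
      = 0.3135·0.05 + 0.0628·0.06 + 0.1039·0.1 + 0.3176·0.18 + 0.4198·0.21 + 0.4047·0.4
      = 0.015675 + 0.003768 + 0.01039 + 0.057168 + 0.088158 + 0.16188 = 0.337039

P(S) ≈ 0.3370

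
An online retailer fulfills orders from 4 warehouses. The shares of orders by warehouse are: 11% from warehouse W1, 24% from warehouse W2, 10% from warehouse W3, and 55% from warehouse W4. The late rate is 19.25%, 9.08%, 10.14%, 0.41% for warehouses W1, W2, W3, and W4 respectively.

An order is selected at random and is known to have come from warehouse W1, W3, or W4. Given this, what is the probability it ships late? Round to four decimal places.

Let S = {W1, W3, W4}.
P(S) = 0.11 + 0.1 + 0.55 = 0.76.
P(L ∩ S) = 0.1925·0.11 + 0.1014·0.1 + 0.0041·0.55 = 0.021175 + 0.01014 + 0.002255 = 0.03357.
P(L | S) = 0.03357 / 0.76 = 0.044171…

P(L|S) ≈ 0.0442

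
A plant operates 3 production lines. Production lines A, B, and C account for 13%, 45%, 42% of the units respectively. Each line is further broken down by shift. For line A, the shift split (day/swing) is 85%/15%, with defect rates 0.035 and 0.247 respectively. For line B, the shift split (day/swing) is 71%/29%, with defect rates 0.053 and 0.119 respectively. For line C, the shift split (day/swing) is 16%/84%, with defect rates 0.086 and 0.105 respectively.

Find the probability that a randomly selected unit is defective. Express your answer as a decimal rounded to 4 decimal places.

0.0840

P(D|A) = 0.85·0.035 + 0.15·0.247 = 0.02975 + 0.03705 = 0.0668
P(D|B) = 0.71·0.053 + 0.29·0.119 = 0.03763 + 0.03451 = 0.07214
P(D|C) = 0.16·0.086 + 0.84·0.105 = 0.01376 + 0.0882 = 0.10196
Then overall,
P(D) = 0.13·0.0668 + 0.45·0.07214 + 0.42·0.10196
      = 0.008684 + 0.032463 + 0.0428232 = 0.0839702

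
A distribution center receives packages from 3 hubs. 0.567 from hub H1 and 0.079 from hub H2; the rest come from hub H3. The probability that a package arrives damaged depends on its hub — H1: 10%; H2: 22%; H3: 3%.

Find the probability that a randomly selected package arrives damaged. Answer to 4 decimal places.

0.0847

P(H3) = 1 − (0.567 + 0.079) = 0.354.
P(D) = P(D|H1)·P(H1) + P(D|H2)·P(H2) + P(D|H3)·P(H3)
      = 0.1·0.567 + 0.22·0.079 + 0.03·0.354
      = 0.0567 + 0.01738 + 0.01062 = 0.0847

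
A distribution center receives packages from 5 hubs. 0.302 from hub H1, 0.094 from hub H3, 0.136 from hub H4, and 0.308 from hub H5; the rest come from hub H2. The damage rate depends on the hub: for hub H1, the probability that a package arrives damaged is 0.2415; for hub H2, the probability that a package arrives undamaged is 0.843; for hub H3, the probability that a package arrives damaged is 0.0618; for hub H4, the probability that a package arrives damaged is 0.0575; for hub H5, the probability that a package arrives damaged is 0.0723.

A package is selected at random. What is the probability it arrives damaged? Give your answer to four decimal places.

P(H2) = 1 − (0.302 + 0.094 + 0.136 + 0.308) = 0.16.
P(D|H2) = 1 − 0.843 = 0.157.
P(D) = P(D|H1)·P(H1) + P(D|H2)·P(H2) + P(D|H3)·P(H3) + P(D|H4)·P(H4) + P(D|H5)·P(H5)
      = 0.2415·0.302 + 0.157·0.16 + 0.0618·0.094 + 0.0575·0.136 + 0.0723·0.308
      = 0.072933 + 0.02512 + 0.0058092 + 0.00782 + 0.0222684 = 0.1339506

0.1340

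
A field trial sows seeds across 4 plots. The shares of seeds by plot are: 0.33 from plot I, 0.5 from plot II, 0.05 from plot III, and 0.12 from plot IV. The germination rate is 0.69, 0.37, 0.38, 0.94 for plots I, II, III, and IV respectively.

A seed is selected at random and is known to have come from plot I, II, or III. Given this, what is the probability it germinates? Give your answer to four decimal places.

P(G|S) ≈ 0.4906

Let S = {I, II, III}.
P(S) = 0.33 + 0.5 + 0.05 = 0.88.
P(G ∩ S) = 0.69·0.33 + 0.37·0.5 + 0.38·0.05 = 0.2277 + 0.185 + 0.019 = 0.4317.
P(G | S) = 0.4317 / 0.88 = 0.490568…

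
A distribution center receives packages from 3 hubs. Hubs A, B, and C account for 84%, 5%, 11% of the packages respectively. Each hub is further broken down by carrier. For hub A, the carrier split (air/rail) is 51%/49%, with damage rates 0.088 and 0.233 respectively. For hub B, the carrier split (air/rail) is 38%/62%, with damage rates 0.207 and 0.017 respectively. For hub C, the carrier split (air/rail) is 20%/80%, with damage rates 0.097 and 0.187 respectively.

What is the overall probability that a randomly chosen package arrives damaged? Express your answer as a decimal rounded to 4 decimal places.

0.1567

P(D|A) = 0.51·0.088 + 0.49·0.233 = 0.04488 + 0.11417 = 0.15905
P(D|B) = 0.38·0.207 + 0.62·0.017 = 0.07866 + 0.01054 = 0.0892
P(D|C) = 0.2·0.097 + 0.8·0.187 = 0.0194 + 0.1496 = 0.169
By total probability over the outer partition,
P(D) = 0.84·0.15905 + 0.05·0.0892 + 0.11·0.169
      = 0.133602 + 0.00446 + 0.01859 = 0.156652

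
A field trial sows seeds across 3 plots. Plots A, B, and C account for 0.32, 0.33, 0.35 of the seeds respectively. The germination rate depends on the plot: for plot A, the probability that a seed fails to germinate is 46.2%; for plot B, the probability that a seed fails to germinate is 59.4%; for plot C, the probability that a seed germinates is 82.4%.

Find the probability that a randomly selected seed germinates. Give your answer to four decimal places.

0.5945

P(G|A) = 1 − 0.462 = 0.538.
P(G|B) = 1 − 0.594 = 0.406.
Using total probability over the partition,
P(G) = P(G|A)·P(A) + P(G|B)·P(B) + P(G|C)·P(C)
      = 0.538·0.32 + 0.406·0.33 + 0.824·0.35
      = 0.17216 + 0.13398 + 0.2884 = 0.59454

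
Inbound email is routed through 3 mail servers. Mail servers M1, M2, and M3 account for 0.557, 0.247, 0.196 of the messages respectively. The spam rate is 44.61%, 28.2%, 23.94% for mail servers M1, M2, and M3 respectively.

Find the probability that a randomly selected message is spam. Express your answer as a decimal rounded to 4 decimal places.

0.3651

P(S) = P(S|M1)·P(M1) + P(S|M2)·P(M2) + P(S|M3)·P(M3)
      = 0.4461·0.557 + 0.282·0.247 + 0.2394·0.196
      = 0.2484777 + 0.069654 + 0.0469224 = 0.3650541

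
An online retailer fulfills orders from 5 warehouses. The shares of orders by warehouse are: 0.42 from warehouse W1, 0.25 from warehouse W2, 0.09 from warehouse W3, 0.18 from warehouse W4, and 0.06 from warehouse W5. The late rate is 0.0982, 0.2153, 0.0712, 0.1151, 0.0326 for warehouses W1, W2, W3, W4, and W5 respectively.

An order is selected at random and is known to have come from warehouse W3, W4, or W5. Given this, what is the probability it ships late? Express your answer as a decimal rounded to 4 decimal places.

0.0881

Let S = {W3, W4, W5}.
P(S) = 0.09 + 0.18 + 0.06 = 0.33.
P(L ∩ S) = 0.0712·0.09 + 0.1151·0.18 + 0.0326·0.06 = 0.006408 + 0.020718 + 0.001956 = 0.029082.
P(L | S) = 0.029082 / 0.33 = 0.088127…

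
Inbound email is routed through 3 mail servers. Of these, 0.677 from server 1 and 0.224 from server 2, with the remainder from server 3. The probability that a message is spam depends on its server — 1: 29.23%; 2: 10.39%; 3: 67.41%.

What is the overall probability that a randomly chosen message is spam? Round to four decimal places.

P(S) ≈ 0.2879

P(3) = 1 − (0.677 + 0.224) = 0.099.
Summing over the partition,
P(S) = P(S|1)·P(1) + P(S|2)·P(2) + P(S|3)·P(3)
      = 0.2923·0.677 + 0.1039·0.224 + 0.6741·0.099
      = 0.1978871 + 0.0232736 + 0.0667359 = 0.2878966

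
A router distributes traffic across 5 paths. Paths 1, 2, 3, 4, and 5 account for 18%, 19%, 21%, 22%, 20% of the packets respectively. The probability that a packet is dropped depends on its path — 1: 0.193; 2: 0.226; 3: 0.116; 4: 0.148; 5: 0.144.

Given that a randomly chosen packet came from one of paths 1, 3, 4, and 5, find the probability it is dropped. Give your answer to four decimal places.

Let S = {1, 3, 4, 5}.
P(S) = 0.18 + 0.21 + 0.22 + 0.2 = 0.81.
P(L ∩ S) = 0.193·0.18 + 0.116·0.21 + 0.148·0.22 + 0.144·0.2 = 0.03474 + 0.02436 + 0.03256 + 0.0288 = 0.12046.
P(L | S) = 0.12046 / 0.81 = 0.148716…

0.1487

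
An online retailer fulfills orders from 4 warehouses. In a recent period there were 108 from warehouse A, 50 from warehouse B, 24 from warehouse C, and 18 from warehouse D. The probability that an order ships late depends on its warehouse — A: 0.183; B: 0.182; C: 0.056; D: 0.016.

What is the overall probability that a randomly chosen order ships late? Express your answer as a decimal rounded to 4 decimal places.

Total: 108 + 50 + 24 + 18 = 200.
P(A) = 108/200 = 0.54. P(B) = 50/200 = 0.25. P(C) = 24/200 = 0.12. P(D) = 18/200 = 0.09.
P(L) = P(L|A)·P(A) + P(L|B)·P(B) + P(L|C)·P(C) + P(L|D)·P(D)
      = 0.183·0.54 + 0.182·0.25 + 0.056·0.12 + 0.016·0.09
      = 0.09882 + 0.0455 + 0.00672 + 0.00144 = 0.15248

0.1525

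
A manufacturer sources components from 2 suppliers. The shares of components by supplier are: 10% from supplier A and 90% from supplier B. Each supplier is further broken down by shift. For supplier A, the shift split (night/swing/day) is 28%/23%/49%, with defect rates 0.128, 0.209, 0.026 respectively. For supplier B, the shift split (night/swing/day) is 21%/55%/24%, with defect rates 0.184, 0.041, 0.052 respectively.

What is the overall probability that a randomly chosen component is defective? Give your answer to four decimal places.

P(D|A) = 0.28·0.128 + 0.23·0.209 + 0.49·0.026 = 0.03584 + 0.04807 + 0.01274 = 0.09665
P(D|B) = 0.21·0.184 + 0.55·0.041 + 0.24·0.052 = 0.03864 + 0.02255 + 0.01248 = 0.07367
Then overall,
P(D) = 0.1·0.09665 + 0.9·0.07367
      = 0.009665 + 0.066303 = 0.075968

0.0760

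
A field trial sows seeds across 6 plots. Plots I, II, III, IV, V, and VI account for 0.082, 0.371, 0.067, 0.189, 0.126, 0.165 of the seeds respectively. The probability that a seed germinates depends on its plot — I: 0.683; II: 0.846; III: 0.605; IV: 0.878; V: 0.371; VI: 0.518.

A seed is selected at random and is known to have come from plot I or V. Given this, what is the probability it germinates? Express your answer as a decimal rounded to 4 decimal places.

Let S = {I, V}.
P(S) = 0.082 + 0.126 = 0.208.
P(G ∩ S) = 0.683·0.082 + 0.371·0.126 = 0.056006 + 0.046746 = 0.102752.
P(G | S) = 0.102752 / 0.208 = 0.494000…

0.4940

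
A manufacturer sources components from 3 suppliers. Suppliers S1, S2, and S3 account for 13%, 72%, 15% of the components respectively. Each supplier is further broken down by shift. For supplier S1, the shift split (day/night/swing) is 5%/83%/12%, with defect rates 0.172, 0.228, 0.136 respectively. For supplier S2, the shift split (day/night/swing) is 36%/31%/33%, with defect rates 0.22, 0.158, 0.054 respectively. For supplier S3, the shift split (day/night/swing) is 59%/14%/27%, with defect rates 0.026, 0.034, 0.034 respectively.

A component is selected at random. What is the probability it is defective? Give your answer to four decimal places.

P(D|S1) = 0.05·0.172 + 0.83·0.228 + 0.12·0.136 = 0.0086 + 0.18924 + 0.01632 = 0.21416
P(D|S2) = 0.36·0.22 + 0.31·0.158 + 0.33·0.054 = 0.0792 + 0.04898 + 0.01782 = 0.146
P(D|S3) = 0.59·0.026 + 0.14·0.034 + 0.27·0.034 = 0.01534 + 0.00476 + 0.00918 = 0.02928
By total probability over the outer partition,
P(D) = 0.13·0.21416 + 0.72·0.146 + 0.15·0.02928
      = 0.0278408 + 0.10512 + 0.004392 = 0.1373528

P(D) ≈ 0.1374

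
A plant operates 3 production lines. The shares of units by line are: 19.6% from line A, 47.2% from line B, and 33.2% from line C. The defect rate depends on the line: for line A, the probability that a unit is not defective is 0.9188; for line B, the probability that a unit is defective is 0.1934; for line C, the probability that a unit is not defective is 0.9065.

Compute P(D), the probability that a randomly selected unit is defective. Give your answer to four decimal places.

P(D|A) = 1 − 0.9188 = 0.0812.
P(D|C) = 1 − 0.9065 = 0.0935.
P(D) = P(D|A)·P(A) + P(D|B)·P(B) + P(D|C)·P(C)
      = 0.0812·0.196 + 0.1934·0.472 + 0.0935·0.332
      = 0.0159152 + 0.0912848 + 0.031042 = 0.138242

0.1382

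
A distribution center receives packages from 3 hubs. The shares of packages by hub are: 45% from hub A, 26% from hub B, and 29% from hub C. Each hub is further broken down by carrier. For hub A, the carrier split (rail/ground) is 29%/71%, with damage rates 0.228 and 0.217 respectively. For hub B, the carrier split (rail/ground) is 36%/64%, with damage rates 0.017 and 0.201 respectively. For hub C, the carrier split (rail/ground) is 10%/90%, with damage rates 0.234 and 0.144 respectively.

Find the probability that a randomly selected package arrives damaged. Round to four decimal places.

0.1785

P(D|A) = 0.29·0.228 + 0.71·0.217 = 0.06612 + 0.15407 = 0.22019
P(D|B) = 0.36·0.017 + 0.64·0.201 = 0.00612 + 0.12864 = 0.13476
P(D|C) = 0.1·0.234 + 0.9·0.144 = 0.0234 + 0.1296 = 0.153
Then overall,
P(D) = 0.45·0.22019 + 0.26·0.13476 + 0.29·0.153
      = 0.0990855 + 0.0350376 + 0.04437 = 0.1784931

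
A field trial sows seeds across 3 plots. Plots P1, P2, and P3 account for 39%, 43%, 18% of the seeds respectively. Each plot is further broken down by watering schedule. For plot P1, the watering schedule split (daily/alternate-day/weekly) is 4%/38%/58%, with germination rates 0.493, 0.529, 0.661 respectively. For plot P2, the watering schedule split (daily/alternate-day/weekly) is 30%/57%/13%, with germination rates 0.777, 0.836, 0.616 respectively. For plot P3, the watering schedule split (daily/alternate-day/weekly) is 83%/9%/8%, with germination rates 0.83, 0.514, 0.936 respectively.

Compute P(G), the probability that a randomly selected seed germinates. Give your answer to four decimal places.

P(G) ≈ 0.7210

P(G|P1) = 0.04·0.493 + 0.38·0.529 + 0.58·0.661 = 0.01972 + 0.20102 + 0.38338 = 0.60412
P(G|P2) = 0.3·0.777 + 0.57·0.836 + 0.13·0.616 = 0.2331 + 0.47652 + 0.08008 = 0.7897
P(G|P3) = 0.83·0.83 + 0.09·0.514 + 0.08·0.936 = 0.6889 + 0.04626 + 0.07488 = 0.81004
Then overall,
P(G) = 0.39·0.60412 + 0.43·0.7897 + 0.18·0.81004
      = 0.2356068 + 0.339571 + 0.1458072 = 0.720985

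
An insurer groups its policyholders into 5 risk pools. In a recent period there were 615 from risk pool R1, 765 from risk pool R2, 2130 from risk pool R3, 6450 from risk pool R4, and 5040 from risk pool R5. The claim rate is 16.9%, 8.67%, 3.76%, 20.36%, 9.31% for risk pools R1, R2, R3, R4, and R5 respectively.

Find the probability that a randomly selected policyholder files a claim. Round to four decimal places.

0.1355

Total: 615 + 765 + 2130 + 6450 + 5040 = 15000.
P(R1) = 615/15000 = 0.041. P(R2) = 765/15000 = 0.051. P(R3) = 2130/15000 = 0.142. P(R4) = 6450/15000 = 0.43. P(R5) = 5040/15000 = 0.336.
P(C) = P(C|R1)·P(R1) + P(C|R2)·P(R2) + P(C|R3)·P(R3) + P(C|R4)·P(R4) + P(C|R5)·P(R5)
      = 0.169·0.041 + 0.0867·0.051 + 0.0376·0.142 + 0.2036·0.43 + 0.0931·0.336
      = 0.006929 + 0.0044217 + 0.0053392 + 0.087548 + 0.0312816 = 0.1355195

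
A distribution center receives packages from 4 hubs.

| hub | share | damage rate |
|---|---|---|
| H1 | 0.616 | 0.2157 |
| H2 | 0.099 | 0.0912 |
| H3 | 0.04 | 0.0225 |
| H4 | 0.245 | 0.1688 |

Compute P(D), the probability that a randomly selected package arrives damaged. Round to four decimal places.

P(D) = P(D|H1)·P(H1) + P(D|H2)·P(H2) + P(D|H3)·P(H3) + P(D|H4)·P(H4)
      = 0.2157·0.616 + 0.0912·0.099 + 0.0225·0.04 + 0.1688·0.245
      = 0.1328712 + 0.0090288 + 0.0009 + 0.041356 = 0.184156

P(D) ≈ 0.1842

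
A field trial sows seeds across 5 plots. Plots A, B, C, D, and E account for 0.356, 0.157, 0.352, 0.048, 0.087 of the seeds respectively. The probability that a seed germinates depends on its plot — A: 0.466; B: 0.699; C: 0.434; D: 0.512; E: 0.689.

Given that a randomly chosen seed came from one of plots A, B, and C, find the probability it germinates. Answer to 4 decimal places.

0.4953

Let S = {A, B, C}.
P(S) = 0.356 + 0.157 + 0.352 = 0.865.
P(G ∩ S) = 0.466·0.356 + 0.699·0.157 + 0.434·0.352 = 0.165896 + 0.109743 + 0.152768 = 0.428407.
P(G | S) = 0.428407 / 0.865 = 0.495268…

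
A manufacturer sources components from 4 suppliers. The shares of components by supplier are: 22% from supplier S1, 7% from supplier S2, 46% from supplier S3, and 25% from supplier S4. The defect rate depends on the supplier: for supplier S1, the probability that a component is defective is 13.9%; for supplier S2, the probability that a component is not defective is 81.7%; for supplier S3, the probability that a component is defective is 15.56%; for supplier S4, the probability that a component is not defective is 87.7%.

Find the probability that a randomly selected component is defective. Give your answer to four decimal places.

P(D|S2) = 1 − 0.817 = 0.183.
P(D|S4) = 1 − 0.877 = 0.123.
P(D) = P(D|S1)·P(S1) + P(D|S2)·P(S2) + P(D|S3)·P(S3) + P(D|S4)·P(S4)
      = 0.139·0.22 + 0.183·0.07 + 0.1556·0.46 + 0.123·0.25
      = 0.03058 + 0.01281 + 0.071576 + 0.03075 = 0.145716

P(D) ≈ 0.1457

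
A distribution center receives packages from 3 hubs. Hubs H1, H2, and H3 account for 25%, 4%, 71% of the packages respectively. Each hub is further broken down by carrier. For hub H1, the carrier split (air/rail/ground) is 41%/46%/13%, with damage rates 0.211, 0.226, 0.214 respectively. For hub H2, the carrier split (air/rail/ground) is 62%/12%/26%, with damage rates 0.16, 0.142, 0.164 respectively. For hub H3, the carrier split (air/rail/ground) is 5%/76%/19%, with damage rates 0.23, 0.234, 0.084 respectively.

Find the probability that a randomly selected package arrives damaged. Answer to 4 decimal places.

P(D|H1) = 0.41·0.211 + 0.46·0.226 + 0.13·0.214 = 0.08651 + 0.10396 + 0.02782 = 0.21829
P(D|H2) = 0.62·0.16 + 0.12·0.142 + 0.26·0.164 = 0.0992 + 0.01704 + 0.04264 = 0.15888
P(D|H3) = 0.05·0.23 + 0.76·0.234 + 0.19·0.084 = 0.0115 + 0.17784 + 0.01596 = 0.2053
Then overall,
P(D) = 0.25·0.21829 + 0.04·0.15888 + 0.71·0.2053
      = 0.0545725 + 0.0063552 + 0.145763 = 0.2066907

P(D) ≈ 0.2067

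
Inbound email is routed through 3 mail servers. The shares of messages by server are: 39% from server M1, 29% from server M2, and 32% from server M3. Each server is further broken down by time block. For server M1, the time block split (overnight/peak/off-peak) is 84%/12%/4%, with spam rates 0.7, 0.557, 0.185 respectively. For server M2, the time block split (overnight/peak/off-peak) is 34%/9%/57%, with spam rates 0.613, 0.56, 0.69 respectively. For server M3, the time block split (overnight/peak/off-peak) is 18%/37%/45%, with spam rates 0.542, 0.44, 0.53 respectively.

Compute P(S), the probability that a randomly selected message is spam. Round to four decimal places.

0.6070

P(S|M1) = 0.84·0.7 + 0.12·0.557 + 0.04·0.185 = 0.588 + 0.06684 + 0.0074 = 0.66224
P(S|M2) = 0.34·0.613 + 0.09·0.56 + 0.57·0.69 = 0.20842 + 0.0504 + 0.3933 = 0.65212
P(S|M3) = 0.18·0.542 + 0.37·0.44 + 0.45·0.53 = 0.09756 + 0.1628 + 0.2385 = 0.49886
By total probability over the outer partition,
P(S) = 0.39·0.66224 + 0.29·0.65212 + 0.32·0.49886
      = 0.2582736 + 0.1891148 + 0.1596352 = 0.6070236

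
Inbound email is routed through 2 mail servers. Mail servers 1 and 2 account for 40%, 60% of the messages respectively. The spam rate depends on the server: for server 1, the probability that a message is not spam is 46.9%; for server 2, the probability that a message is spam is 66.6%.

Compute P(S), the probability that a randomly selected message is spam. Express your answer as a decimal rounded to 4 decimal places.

P(S|1) = 1 − 0.469 = 0.531.
Using total probability over the partition,
P(S) = P(S|1)·P(1) + P(S|2)·P(2)
      = 0.531·0.4 + 0.666·0.6
      = 0.2124 + 0.3996 = 0.612

P(S) ≈ 0.6120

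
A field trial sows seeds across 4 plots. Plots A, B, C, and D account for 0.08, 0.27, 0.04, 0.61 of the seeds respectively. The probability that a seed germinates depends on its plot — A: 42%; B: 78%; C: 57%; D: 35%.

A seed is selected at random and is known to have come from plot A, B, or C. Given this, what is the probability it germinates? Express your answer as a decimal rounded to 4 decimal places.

Let S = {A, B, C}.
P(S) = 0.08 + 0.27 + 0.04 = 0.39.
P(G ∩ S) = 0.42·0.08 + 0.78·0.27 + 0.57·0.04 = 0.0336 + 0.2106 + 0.0228 = 0.267.
P(G | S) = 0.267 / 0.39 = 0.684615…

P(G|S) ≈ 0.6846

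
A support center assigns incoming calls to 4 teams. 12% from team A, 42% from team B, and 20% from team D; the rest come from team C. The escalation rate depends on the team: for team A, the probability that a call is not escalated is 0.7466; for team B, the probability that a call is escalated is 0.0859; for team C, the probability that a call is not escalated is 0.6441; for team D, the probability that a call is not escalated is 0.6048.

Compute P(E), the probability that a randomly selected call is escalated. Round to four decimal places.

0.2381

P(C) = 1 − (0.12 + 0.42 + 0.2) = 0.26.
P(E|A) = 1 − 0.7466 = 0.2534.
P(E|C) = 1 − 0.6441 = 0.3559.
P(E|D) = 1 − 0.6048 = 0.3952.
P(E) = P(E|A)·P(A) + P(E|B)·P(B) + P(E|C)·P(C) + P(E|D)·P(D)
      = 0.2534·0.12 + 0.0859·0.42 + 0.3559·0.26 + 0.3952·0.2
      = 0.030408 + 0.036078 + 0.092534 + 0.07904 = 0.23806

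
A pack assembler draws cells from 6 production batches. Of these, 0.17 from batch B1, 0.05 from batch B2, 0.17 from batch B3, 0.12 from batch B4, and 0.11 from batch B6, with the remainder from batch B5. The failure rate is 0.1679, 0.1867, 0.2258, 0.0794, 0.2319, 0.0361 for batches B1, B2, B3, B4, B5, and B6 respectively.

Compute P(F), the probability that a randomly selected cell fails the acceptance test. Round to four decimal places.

P(F) ≈ 0.1779

P(B5) = 1 − (0.17 + 0.05 + 0.17 + 0.12 + 0.11) = 0.38.
By the law of total probability,
P(F) = P(F|B1)·P(B1) + P(F|B2)·P(B2) + P(F|B3)·P(B3) + P(F|B4)·P(B4) + P(F|B5)·P(B5) + P(F|B6)·P(B6)
      = 0.1679·0.17 + 0.1867·0.05 + 0.2258·0.17 + 0.0794·0.12 + 0.2319·0.38 + 0.0361·0.11
      = 0.028543 + 0.009335 + 0.038386 + 0.009528 + 0.088122 + 0.003971 = 0.177885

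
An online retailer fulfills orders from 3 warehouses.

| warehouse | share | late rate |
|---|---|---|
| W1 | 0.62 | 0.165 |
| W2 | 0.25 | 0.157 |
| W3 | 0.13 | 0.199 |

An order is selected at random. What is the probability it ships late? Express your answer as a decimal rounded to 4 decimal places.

P(L) = P(L|W1)·P(W1) + P(L|W2)·P(W2) + P(L|W3)·P(W3)
      = 0.165·0.62 + 0.157·0.25 + 0.199·0.13
      = 0.1023 + 0.03925 + 0.02587 = 0.16742

P(L) ≈ 0.1674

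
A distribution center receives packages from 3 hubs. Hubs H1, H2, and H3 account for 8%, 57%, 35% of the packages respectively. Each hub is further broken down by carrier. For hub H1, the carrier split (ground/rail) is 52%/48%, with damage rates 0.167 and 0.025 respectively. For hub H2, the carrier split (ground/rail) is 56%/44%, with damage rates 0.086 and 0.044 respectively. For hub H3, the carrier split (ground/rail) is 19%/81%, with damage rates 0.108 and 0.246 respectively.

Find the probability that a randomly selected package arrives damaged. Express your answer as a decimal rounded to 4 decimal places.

0.1233

P(D|H1) = 0.52·0.167 + 0.48·0.025 = 0.08684 + 0.012 = 0.09884
P(D|H2) = 0.56·0.086 + 0.44·0.044 = 0.04816 + 0.01936 = 0.06752
P(D|H3) = 0.19·0.108 + 0.81·0.246 = 0.02052 + 0.19926 = 0.21978
By total probability over the outer partition,
P(D) = 0.08·0.09884 + 0.57·0.06752 + 0.35·0.21978
      = 0.0079072 + 0.0384864 + 0.076923 = 0.1233166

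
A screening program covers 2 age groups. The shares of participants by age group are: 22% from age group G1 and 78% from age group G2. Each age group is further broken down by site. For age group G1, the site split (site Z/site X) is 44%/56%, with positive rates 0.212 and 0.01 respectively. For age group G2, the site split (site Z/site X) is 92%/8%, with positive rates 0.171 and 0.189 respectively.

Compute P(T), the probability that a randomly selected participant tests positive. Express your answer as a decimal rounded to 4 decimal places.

P(T|G1) = 0.44·0.212 + 0.56·0.01 = 0.09328 + 0.0056 = 0.09888
P(T|G2) = 0.92·0.171 + 0.08·0.189 = 0.15732 + 0.01512 = 0.17244
Then overall,
P(T) = 0.22·0.09888 + 0.78·0.17244
      = 0.0217536 + 0.1345032 = 0.1562568

0.1563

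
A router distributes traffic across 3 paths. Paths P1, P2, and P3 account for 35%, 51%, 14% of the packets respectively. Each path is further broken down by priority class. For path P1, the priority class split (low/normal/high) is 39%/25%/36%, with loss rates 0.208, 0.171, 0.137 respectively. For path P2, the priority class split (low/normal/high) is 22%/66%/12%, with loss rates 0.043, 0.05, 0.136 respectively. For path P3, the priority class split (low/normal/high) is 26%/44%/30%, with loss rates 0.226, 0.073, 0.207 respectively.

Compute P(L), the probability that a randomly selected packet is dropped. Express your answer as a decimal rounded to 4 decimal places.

P(L) ≈ 0.1120

P(L|P1) = 0.39·0.208 + 0.25·0.171 + 0.36·0.137 = 0.08112 + 0.04275 + 0.04932 = 0.17319
P(L|P2) = 0.22·0.043 + 0.66·0.05 + 0.12·0.136 = 0.00946 + 0.033 + 0.01632 = 0.05878
P(L|P3) = 0.26·0.226 + 0.44·0.073 + 0.3·0.207 = 0.05876 + 0.03212 + 0.0621 = 0.15298
Then overall,
P(L) = 0.35·0.17319 + 0.51·0.05878 + 0.14·0.15298
      = 0.0606165 + 0.0299778 + 0.0214172 = 0.1120115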